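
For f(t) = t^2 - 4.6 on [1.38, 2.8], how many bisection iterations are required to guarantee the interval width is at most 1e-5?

Initial width b − a = 2.8 − 1.38 = 1.420000.
After n steps the width is (b−a)/2^n; need (b−a)/2^n ≤ 1e-5.
So n ≥ log₂(1.420000/1e-5) = log₂(142000.0000) ≈ 17.1155.
Hence n = 18.

18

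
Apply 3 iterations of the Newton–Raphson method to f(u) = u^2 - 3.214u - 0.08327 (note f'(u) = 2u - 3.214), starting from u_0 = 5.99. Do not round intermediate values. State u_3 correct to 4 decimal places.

u_0 = 5.990000: f = 16.544970, f' = 8.766000 → u_1 = 5.990000 - (16.544970)/(8.766000) = 4.102598
u_1 = 4.102598: f = 3.562288, f' = 4.991195 → u_2 = 4.102598 - (3.562288)/(4.991195) = 3.388883
u_2 = 3.388883: f = 0.509388, f' = 3.563766 → u_3 = 3.388883 - (0.509388)/(3.563766) = 3.245948

3.2459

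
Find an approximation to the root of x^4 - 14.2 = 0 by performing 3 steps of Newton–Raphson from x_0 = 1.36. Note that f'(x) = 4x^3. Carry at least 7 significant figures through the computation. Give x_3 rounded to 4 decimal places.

Newton update: x ← x − f(x)/f'(x).
x_0 = 1.360000: f = -10.778980, f' = 10.061824 → x_1 = 1.360000 - (-10.778980)/(10.061824) = 2.431275
x_1 = 2.431275: f = 20.741077, f' = 57.486016 → x_2 = 2.431275 - (20.741077)/(57.486016) = 2.070473
x_2 = 2.070473: f = 4.177148, f' = 35.503288 → x_3 = 2.070473 - (4.177148)/(35.503288) = 1.952818

1.9528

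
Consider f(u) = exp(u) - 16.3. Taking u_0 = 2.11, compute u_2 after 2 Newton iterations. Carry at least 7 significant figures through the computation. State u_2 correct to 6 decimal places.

f'(u) = exp(u)
u_0 = 2.110000: f = -8.051759, f' = 8.248241 → u_1 = 2.110000 - (-8.051759)/(8.248241) = 3.086179
u_1 = 3.086179: f = 5.593261, f' = 21.893261 → u_2 = 3.086179 - (5.593261)/(21.893261) = 2.830700

2.830700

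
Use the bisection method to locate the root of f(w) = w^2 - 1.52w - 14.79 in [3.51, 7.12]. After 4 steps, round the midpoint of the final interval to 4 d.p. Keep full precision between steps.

4.7509

f(3.510000) = -7.805100, f(7.120000) = 25.082000 (opposite signs)
step 1: m = 5.315000, f(m) = 5.380425 > 0 → root in [3.510000, 5.315000]
step 2: m = 4.412500, f(m) = -2.026844 < 0 → root in [4.412500, 5.315000]
step 3: m = 4.863750, f(m) = 1.473164 > 0 → root in [4.412500, 4.863750]
step 4: m = 4.638125, f(m) = -0.327746 < 0 → root in [4.638125, 4.863750]
Midpoint of [4.638125, 4.863750] = 4.750937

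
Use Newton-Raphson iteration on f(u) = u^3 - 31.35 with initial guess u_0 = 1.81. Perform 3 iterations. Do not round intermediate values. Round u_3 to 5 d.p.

f'(u) = 3u^2
u_0 = 1.810000: f = -25.420259, f' = 9.828300 → u_1 = 1.810000 - (-25.420259)/(9.828300) = 4.396435
u_1 = 4.396435: f = 53.627112, f' = 57.985922 → u_2 = 4.396435 - (53.627112)/(57.985922) = 3.471605
u_2 = 3.471605: f = 10.489931, f' = 36.156127 → u_3 = 3.471605 - (10.489931)/(36.156127) = 3.181476

3.18148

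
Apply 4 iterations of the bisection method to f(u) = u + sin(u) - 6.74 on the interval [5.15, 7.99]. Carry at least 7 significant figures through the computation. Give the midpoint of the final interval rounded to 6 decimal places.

f(5.150000) = -2.495767, f(7.990000) = 2.240764 (opposite signs)
step 1: m = 6.570000, f(m) = 0.112898 > 0 → root in [5.150000, 6.570000]
step 2: m = 5.860000, f(m) = -1.290667 < 0 → root in [5.860000, 6.570000]
step 3: m = 6.215000, f(m) = -0.593132 < 0 → root in [6.215000, 6.570000]
step 4: m = 6.392500, f(m) = -0.238403 < 0 → root in [6.392500, 6.570000]
Midpoint of [6.392500, 6.570000] = 6.481250

6.481250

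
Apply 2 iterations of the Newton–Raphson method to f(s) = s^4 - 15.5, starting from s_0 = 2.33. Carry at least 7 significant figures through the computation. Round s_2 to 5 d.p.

f'(s) = 4s^3
s_0 = 2.330000: f = 13.972955, f' = 50.597348 → s_1 = 2.330000 - (13.972955)/(50.597348) = 2.053840
s_1 = 2.053840: f = 2.293713, f' = 34.654523 → s_2 = 2.053840 - (2.293713)/(34.654523) = 1.987652

1.98765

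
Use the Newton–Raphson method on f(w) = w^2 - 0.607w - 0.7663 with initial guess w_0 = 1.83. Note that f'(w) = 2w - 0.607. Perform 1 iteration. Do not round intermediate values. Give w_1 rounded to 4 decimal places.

w_0 = 1.830000: f = 1.471790, f' = 3.053000 → w_1 = 1.830000 - (1.471790)/(3.053000) = 1.347920

1.3479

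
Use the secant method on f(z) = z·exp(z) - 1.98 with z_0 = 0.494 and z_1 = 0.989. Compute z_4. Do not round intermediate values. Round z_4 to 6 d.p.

f(z_0) = -1.170404, f(z_1) = 0.678971
z_2 = 0.989000 - (0.678971)·(0.989000 - 0.494000)/(0.678971 - (-1.170404)) = 0.807268; f(z_2) = -0.170287
z_3 = 0.807268 - (-0.170287)·(0.807268 - 0.989000)/(-0.170287 - (0.678971)) = 0.843708; f(z_3) = -0.018404
z_4 = 0.843708 - (-0.018404)·(0.843708 - 0.807268)/(-0.018404 - (-0.170287)) = 0.848123; f(z_4) = 0.000588

0.848123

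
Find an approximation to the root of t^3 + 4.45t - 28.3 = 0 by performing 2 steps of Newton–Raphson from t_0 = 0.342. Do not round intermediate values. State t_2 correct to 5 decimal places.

f'(t) = 3t^2 + 4.45
t_0 = 0.342000: f = -26.738098, f' = 4.800892 → t_1 = 0.342000 - (-26.738098)/(4.800892) = 5.911402
t_1 = 5.911402: f = 204.577771, f' = 109.284027 → t_2 = 5.911402 - (204.577771)/(109.284027) = 4.039420

4.03942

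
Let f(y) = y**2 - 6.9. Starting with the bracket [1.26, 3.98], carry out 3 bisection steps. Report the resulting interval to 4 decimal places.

[2.6200, 2.9600]

f(1.260000) = -5.312400, f(3.980000) = 8.940400 (opposite signs)
step 1: m = 2.620000, f(m) = -0.035600 < 0 → root in [2.620000, 3.980000]
step 2: m = 3.300000, f(m) = 3.990000 > 0 → root in [2.620000, 3.300000]
step 3: m = 2.960000, f(m) = 1.861600 > 0 → root in [2.620000, 2.960000]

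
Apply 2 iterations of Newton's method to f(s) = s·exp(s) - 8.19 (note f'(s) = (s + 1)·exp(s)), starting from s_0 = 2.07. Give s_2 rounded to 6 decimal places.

Newton update: s ← s − f(s)/f'(s).
s_0 = 2.070000: f = 8.214384, f' = 24.329207 → s_1 = 2.070000 - (8.214384)/(24.329207) = 1.732365
s_1 = 1.732365: f = 1.604814, f' = 15.448825 → s_2 = 1.732365 - (1.604814)/(15.448825) = 1.628486

1.628486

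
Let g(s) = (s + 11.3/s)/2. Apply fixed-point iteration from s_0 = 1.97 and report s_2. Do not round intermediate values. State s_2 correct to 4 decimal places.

3.3929

s_1 = g(1.970000) = 3.853020
s_2 = g(3.853020) = 3.392892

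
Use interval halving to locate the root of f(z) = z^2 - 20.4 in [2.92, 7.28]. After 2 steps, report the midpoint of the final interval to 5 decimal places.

4.55500

f(2.920000) = -11.873600, f(7.280000) = 32.598400 (opposite signs)
step 1: m = 5.100000, f(m) = 5.610000 > 0 → root in [2.920000, 5.100000]
step 2: m = 4.010000, f(m) = -4.319900 < 0 → root in [4.010000, 5.100000]
Midpoint of [4.010000, 5.100000] = 4.555000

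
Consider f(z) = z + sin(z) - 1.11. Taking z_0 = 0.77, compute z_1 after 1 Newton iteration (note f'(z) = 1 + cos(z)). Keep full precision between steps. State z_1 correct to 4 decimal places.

0.5627

z_0 = 0.770000: f = 0.356135, f' = 1.717911 → z_1 = 0.770000 - (0.356135)/(1.717911) = 0.562693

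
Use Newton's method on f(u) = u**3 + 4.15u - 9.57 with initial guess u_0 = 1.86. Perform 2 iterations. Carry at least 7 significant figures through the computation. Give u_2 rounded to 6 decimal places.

1.498150

f'(u) = 3u**2 + 4.15
u_0 = 1.860000: f = 4.583856, f' = 14.528800 → u_1 = 1.860000 - (4.583856)/(14.528800) = 1.544499
u_1 = 1.544499: f = 0.524034, f' = 11.306428 → u_2 = 1.544499 - (0.524034)/(11.306428) = 1.498150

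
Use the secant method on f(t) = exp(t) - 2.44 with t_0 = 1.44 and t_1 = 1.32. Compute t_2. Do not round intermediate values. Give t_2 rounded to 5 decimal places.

Secant update: t_(k+1) = t_k − f(t_k)·(t_k − t_(k-1))/(f(t_k) − f(t_(k-1))).
f(t_0) = 1.780696, f(t_1) = 1.303421
t_2 = 1.320000 - (1.303421)·(1.320000 - 1.440000)/(1.303421 - (1.780696)) = 0.992284; f(t_2) = 0.257388

0.99228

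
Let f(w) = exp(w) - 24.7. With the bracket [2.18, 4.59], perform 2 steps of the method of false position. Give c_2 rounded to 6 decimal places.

f(2.180000) = -15.853694, f(4.590000) = 73.794430
step 1: c = 2.606193, f(c) = -11.152622 < 0 → new bracket [2.606193, 4.590000]
step 2: c = 2.866645, f(c) = -7.122051 < 0 → new bracket [2.866645, 4.590000]

2.866645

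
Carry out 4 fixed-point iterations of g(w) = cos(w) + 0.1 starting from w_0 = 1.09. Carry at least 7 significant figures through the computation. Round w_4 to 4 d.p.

0.8744

w_1 = g(1.090000) = 0.562485
w_2 = g(0.562485) = 0.945932
w_3 = g(0.945932) = 0.684987
w_4 = g(0.684987) = 0.874427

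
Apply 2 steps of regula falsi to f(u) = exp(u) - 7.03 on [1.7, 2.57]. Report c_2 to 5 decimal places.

False-position update: c = (a·f(b) − b·f(a))/(f(b) − f(a)); replace the endpoint whose sign matches f(c).
f(1.700000) = -1.556053, f(2.570000) = 6.035824
step 1: c = 1.878318, f(c) = -0.487511 < 0 → new bracket [1.878318, 2.570000]
step 2: c = 1.930009, f(c) = -0.140425 < 0 → new bracket [1.930009, 2.570000]

1.93001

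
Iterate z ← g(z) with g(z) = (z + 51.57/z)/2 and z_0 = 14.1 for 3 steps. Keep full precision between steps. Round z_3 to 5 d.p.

7.18302

z_1 = g(14.100000) = 8.878723
z_2 = g(8.878723) = 7.343495
z_3 = g(7.343495) = 7.183018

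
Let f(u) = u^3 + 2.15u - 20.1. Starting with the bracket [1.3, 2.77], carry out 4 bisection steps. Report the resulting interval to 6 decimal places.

f(1.300000) = -15.108000, f(2.770000) = 7.109433 (opposite signs)
step 1: m = 2.035000, f(m) = -7.297357 < 0 → root in [2.035000, 2.770000]
step 2: m = 2.402500, f(m) = -1.067380 < 0 → root in [2.402500, 2.770000]
step 3: m = 2.586250, f(m) = 2.759060 > 0 → root in [2.402500, 2.586250]
step 4: m = 2.494375, f(m) = 0.782675 > 0 → root in [2.402500, 2.494375]

[2.402500, 2.494375]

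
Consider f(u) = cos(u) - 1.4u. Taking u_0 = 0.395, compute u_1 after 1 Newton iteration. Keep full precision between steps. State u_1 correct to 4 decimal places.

0.6023

f'(u) = -sin(u) - 1.4
u_0 = 0.395000: f = 0.369997, f' = -1.784808 → u_1 = 0.395000 - (0.369997)/(-1.784808) = 0.602303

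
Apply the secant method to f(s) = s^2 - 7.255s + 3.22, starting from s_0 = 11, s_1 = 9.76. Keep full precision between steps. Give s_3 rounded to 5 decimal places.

f(s_0) = 44.415000, f(s_1) = 27.668800
s_2 = 9.760000 - (27.668800)·(9.760000 - 11.000000)/(27.668800 - (44.415000)) = 7.711218; f(s_2) = 6.737997
s_3 = 7.711218 - (6.737997)·(7.711218 - 9.760000)/(6.737997 - (27.668800)) = 7.051679; f(s_3) = 1.786244

7.05168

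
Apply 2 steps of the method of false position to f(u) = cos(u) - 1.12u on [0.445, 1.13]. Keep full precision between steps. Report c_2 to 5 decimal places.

f(0.445000) = 0.404211, f(1.130000) = -0.838940
step 1: c = 0.667728, f(c) = 0.037375 > 0 → new bracket [0.667728, 1.130000]
step 2: c = 0.687444, f(c) = 0.002933 > 0 → new bracket [0.687444, 1.130000]

0.68744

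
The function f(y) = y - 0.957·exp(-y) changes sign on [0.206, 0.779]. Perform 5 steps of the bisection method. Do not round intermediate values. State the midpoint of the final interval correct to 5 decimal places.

f(0.206000) = -0.572838, f(0.779000) = 0.339867 (opposite signs)
step 1: m = 0.492500, f(m) = -0.092320 < 0 → root in [0.492500, 0.779000]
step 2: m = 0.635750, f(m) = 0.128982 > 0 → root in [0.492500, 0.635750]
step 3: m = 0.564125, f(m) = 0.019728 > 0 → root in [0.492500, 0.564125]
step 4: m = 0.528312, f(m) = -0.035934 < 0 → root in [0.528312, 0.564125]
step 5: m = 0.546219, f(m) = -0.008014 < 0 → root in [0.546219, 0.564125]
Midpoint of [0.546219, 0.564125] = 0.555172

0.55517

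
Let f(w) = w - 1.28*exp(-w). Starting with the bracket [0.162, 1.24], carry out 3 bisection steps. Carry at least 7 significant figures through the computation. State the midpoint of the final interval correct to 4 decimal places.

0.6336

f(0.162000) = -0.926565, f(1.240000) = 0.869588 (opposite signs)
step 1: m = 0.701000, f(m) = 0.066006 > 0 → root in [0.162000, 0.701000]
step 2: m = 0.431500, f(m) = -0.399904 < 0 → root in [0.431500, 0.701000]
step 3: m = 0.566250, f(m) = -0.160342 < 0 → root in [0.566250, 0.701000]
Midpoint of [0.566250, 0.701000] = 0.633625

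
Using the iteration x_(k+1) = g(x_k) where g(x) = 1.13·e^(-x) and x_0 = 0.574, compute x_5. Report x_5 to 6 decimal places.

0.615830

x_1 = g(0.574000) = 0.636493
x_2 = g(0.636493) = 0.597934
x_3 = g(0.597934) = 0.621440
x_4 = g(0.621440) = 0.607003
x_5 = g(0.607003) = 0.615830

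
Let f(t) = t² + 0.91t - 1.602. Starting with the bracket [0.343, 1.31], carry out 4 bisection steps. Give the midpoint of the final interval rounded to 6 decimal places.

f(0.343000) = -1.172221, f(1.310000) = 1.306200 (opposite signs)
step 1: m = 0.826500, f(m) = -0.166783 < 0 → root in [0.826500, 1.310000]
step 2: m = 1.068250, f(m) = 0.511266 > 0 → root in [0.826500, 1.068250]
step 3: m = 0.947375, f(m) = 0.157631 > 0 → root in [0.826500, 0.947375]
step 4: m = 0.886937, f(m) = -0.008229 < 0 → root in [0.886937, 0.947375]
Midpoint of [0.886937, 0.947375] = 0.917156

0.917156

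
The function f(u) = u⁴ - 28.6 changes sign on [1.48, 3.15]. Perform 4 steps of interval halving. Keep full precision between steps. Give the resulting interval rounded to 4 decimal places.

f(1.480000) = -23.802148, f(3.150000) = 69.856006 (opposite signs)
step 1: m = 2.315000, f(m) = 0.121293 > 0 → root in [1.480000, 2.315000]
step 2: m = 1.897500, f(m) = -15.636355 < 0 → root in [1.897500, 2.315000]
step 3: m = 2.106250, f(m) = -8.919339 < 0 → root in [2.106250, 2.315000]
step 4: m = 2.210625, f(m) = -4.718571 < 0 → root in [2.210625, 2.315000]

[2.2106, 2.3150]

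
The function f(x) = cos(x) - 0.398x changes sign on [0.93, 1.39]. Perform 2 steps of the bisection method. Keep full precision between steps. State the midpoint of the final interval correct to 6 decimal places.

1.102500

f(0.930000) = 0.227694, f(1.390000) = -0.373407 (opposite signs)
step 1: m = 1.160000, f(m) = -0.062340 < 0 → root in [0.930000, 1.160000]
step 2: m = 1.045000, f(m) = 0.085992 > 0 → root in [1.045000, 1.160000]
Midpoint of [1.045000, 1.160000] = 1.102500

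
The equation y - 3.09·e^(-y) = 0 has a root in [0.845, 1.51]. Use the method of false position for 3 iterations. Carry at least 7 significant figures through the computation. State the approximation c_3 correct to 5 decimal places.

f(0.845000) = -0.482332, f(1.510000) = 0.827388
step 1: c = 1.089900, f(c) = 0.050888 > 0 → new bracket [0.845000, 1.089900]
step 2: c = 1.066528, f(c) = 0.002946 > 0 → new bracket [0.845000, 1.066528]
step 3: c = 1.065183, f(c) = 0.000170 > 0 → new bracket [0.845000, 1.065183]

1.06518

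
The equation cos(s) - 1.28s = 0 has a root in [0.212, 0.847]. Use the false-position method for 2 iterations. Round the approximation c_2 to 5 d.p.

0.62996

False-position update: c = (a·f(b) − b·f(a))/(f(b) − f(a)); replace the endpoint whose sign matches f(c).
f(0.212000) = 0.706252, f(0.847000) = -0.421926
step 1: c = 0.609517, f(c) = 0.039743 > 0 → new bracket [0.609517, 0.847000]
step 2: c = 0.629961, f(c) = 0.001701 > 0 → new bracket [0.629961, 0.847000]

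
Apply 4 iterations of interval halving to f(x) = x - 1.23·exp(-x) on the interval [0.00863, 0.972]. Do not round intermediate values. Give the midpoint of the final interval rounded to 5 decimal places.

f(0.008630) = -1.210801, f(0.972000) = 0.506659 (opposite signs)
step 1: m = 0.490315, f(m) = -0.262978 < 0 → root in [0.490315, 0.972000]
step 2: m = 0.731158, f(m) = 0.139095 > 0 → root in [0.490315, 0.731158]
step 3: m = 0.610736, f(m) = -0.057093 < 0 → root in [0.610736, 0.731158]
step 4: m = 0.670947, f(m) = 0.042141 > 0 → root in [0.610736, 0.670947]
Midpoint of [0.610736, 0.670947] = 0.640842

0.64084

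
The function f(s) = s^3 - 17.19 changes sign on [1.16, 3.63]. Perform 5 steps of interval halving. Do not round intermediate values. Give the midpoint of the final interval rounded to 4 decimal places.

f(1.160000) = -15.629104, f(3.630000) = 30.642147 (opposite signs)
step 1: m = 2.395000, f(m) = -3.452220 < 0 → root in [2.395000, 3.630000]
step 2: m = 3.012500, f(m) = 10.148908 > 0 → root in [2.395000, 3.012500]
step 3: m = 2.703750, f(m) = 2.575126 > 0 → root in [2.395000, 2.703750]
step 4: m = 2.549375, f(m) = -0.620814 < 0 → root in [2.549375, 2.703750]
step 5: m = 2.626563, f(m) = 0.930210 > 0 → root in [2.549375, 2.626563]
Midpoint of [2.549375, 2.626563] = 2.587969

2.5880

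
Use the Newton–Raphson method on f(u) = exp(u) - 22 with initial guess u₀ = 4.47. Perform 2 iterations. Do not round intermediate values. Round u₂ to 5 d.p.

3.25401

Newton update: u ← u − f(u)/f'(u).
f'(u) = exp(u)
u_0 = 4.470000: f = 65.356723, f' = 87.356723 → u_1 = 4.470000 - (65.356723)/(87.356723) = 3.721841
u_1 = 3.721841: f = 19.340430, f' = 41.340430 → u_2 = 3.721841 - (19.340430)/(41.340430) = 3.254008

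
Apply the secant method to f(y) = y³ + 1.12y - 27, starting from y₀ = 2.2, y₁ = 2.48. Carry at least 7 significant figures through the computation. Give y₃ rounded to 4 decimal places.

f(y_0) = -13.888000, f(y_1) = -8.969408
y_2 = 2.480000 - (-8.969408)·(2.480000 - 2.200000)/(-8.969408 - (-13.888000)) = 2.990600; f(y_2) = 3.096473
y_3 = 2.990600 - (3.096473)·(2.990600 - 2.480000)/(3.096473 - (-8.969408)) = 2.859565; f(y_3) = -0.414313

2.8596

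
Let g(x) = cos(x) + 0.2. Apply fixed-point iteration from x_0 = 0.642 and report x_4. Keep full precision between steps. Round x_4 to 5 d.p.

x_1 = g(0.642000) = 1.000900
x_2 = g(1.000900) = 0.739545
x_3 = g(0.739545) = 0.938775
x_4 = g(0.938775) = 0.790777

0.79078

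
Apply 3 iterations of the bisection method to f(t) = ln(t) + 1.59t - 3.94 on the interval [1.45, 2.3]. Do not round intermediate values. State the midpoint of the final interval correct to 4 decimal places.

2.0344

f(1.450000) = -1.262936, f(2.300000) = 0.549909 (opposite signs)
step 1: m = 1.875000, f(m) = -0.330141 < 0 → root in [1.875000, 2.300000]
step 2: m = 2.087500, f(m) = 0.115092 > 0 → root in [1.875000, 2.087500]
step 3: m = 1.981250, f(m) = -0.106085 < 0 → root in [1.981250, 2.087500]
Midpoint of [1.981250, 2.087500] = 2.034375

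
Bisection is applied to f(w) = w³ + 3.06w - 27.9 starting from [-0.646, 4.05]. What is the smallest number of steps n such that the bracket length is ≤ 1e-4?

Initial width b − a = 4.05 − -0.646 = 4.696000.
After n steps the width is (b−a)/2^n; need (b−a)/2^n ≤ 1e-4.
So n ≥ log₂(4.696000/1e-4) = log₂(46960.0000) ≈ 15.5191.
Hence n = 16.

16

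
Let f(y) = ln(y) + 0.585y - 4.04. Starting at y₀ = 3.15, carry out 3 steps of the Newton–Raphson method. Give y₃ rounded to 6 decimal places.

Newton update: y ← y − f(y)/f'(y).
f'(y) = 1/y + 0.585
y_0 = 3.150000: f = -1.049848, f' = 0.902460 → y_1 = 3.150000 - (-1.049848)/(0.902460) = 4.313317
y_1 = 4.313317: f = -0.055002, f' = 0.816840 → y_2 = 4.313317 - (-0.055002)/(0.816840) = 4.380653
y_2 = 4.380653: f = -0.000121, f' = 0.813276 → y_3 = 4.380653 - (-0.000121)/(0.813276) = 4.380801

4.380801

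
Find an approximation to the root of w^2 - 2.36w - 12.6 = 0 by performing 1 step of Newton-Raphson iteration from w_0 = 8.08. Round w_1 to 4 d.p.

5.6439

f'(w) = 2w - 2.36
w_0 = 8.080000: f = 33.617600, f' = 13.800000 → w_1 = 8.080000 - (33.617600)/(13.800000) = 5.643942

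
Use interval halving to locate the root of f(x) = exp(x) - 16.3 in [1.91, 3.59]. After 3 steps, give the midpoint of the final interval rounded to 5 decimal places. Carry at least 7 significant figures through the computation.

f(1.910000) = -9.546911, f(3.590000) = 19.934076 (opposite signs)
step 1: m = 2.750000, f(m) = -0.657368 < 0 → root in [2.750000, 3.590000]
step 2: m = 3.170000, f(m) = 7.507484 > 0 → root in [2.750000, 3.170000]
step 3: m = 2.960000, f(m) = 2.997972 > 0 → root in [2.750000, 2.960000]
Midpoint of [2.750000, 2.960000] = 2.855000

2.85500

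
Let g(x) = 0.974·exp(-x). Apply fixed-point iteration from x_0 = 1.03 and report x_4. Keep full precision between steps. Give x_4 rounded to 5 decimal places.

0.59697

x_1 = g(1.030000) = 0.347725
x_2 = g(0.347725) = 0.687930
x_3 = g(0.687930) = 0.489548
x_4 = g(0.489548) = 0.596968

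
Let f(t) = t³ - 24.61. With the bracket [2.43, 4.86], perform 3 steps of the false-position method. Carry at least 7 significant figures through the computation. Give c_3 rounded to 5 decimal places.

2.85967

f(2.430000) = -10.261093, f(4.860000) = 90.181256
step 1: c = 2.678246, f(c) = -5.398927 < 0 → new bracket [2.678246, 4.860000]
step 2: c = 2.801485, f(c) = -2.623063 < 0 → new bracket [2.801485, 4.860000]
step 3: c = 2.859667, f(c) = -1.224504 < 0 → new bracket [2.859667, 4.860000]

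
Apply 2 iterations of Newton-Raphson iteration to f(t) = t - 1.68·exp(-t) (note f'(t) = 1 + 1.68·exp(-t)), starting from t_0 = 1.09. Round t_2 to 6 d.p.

Newton update: t ← t − f(t)/f'(t).
t_0 = 1.090000: f = 0.525156, f' = 1.564844 → t_1 = 1.090000 - (0.525156)/(1.564844) = 0.754403
t_1 = 0.754403: f = -0.035686, f' = 1.790089 → t_2 = 0.754403 - (-0.035686)/(1.790089) = 0.774339

0.774339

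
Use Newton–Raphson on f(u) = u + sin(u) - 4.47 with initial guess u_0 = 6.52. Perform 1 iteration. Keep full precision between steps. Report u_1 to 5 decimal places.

5.36153

Newton update: u ← u − f(u)/f'(u).
f'(u) = 1 + cos(u)
u_0 = 6.520000: f = 2.284607, f' = 1.972090 → u_1 = 6.520000 - (2.284607)/(1.972090) = 5.361530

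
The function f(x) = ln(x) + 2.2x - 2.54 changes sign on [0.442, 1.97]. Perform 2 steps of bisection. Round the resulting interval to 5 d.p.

f(0.442000) = -2.384045, f(1.970000) = 2.472034 (opposite signs)
step 1: m = 1.206000, f(m) = 0.300509 > 0 → root in [0.442000, 1.206000]
step 2: m = 0.824000, f(m) = -0.920785 < 0 → root in [0.824000, 1.206000]

[0.82400, 1.20600]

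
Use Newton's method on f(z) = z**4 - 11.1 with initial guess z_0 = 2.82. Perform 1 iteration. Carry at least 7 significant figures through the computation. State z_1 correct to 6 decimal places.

Newton update: z ← z − f(z)/f'(z).
f'(z) = 4z**3
z_0 = 2.820000: f = 52.140666, f' = 89.703072 → z_1 = 2.820000 - (52.140666)/(89.703072) = 2.238742

2.238742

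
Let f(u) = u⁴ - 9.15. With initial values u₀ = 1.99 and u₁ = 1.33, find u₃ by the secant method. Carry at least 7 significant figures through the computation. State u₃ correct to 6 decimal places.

1.781514

Secant update: u_(k+1) = u_k − f(u_k)·(u_k − u_(k-1))/(f(u_k) − f(u_(k-1))).
f(u_0) = 6.532392, f(u_1) = -6.020993
u_2 = 1.330000 - (-6.020993)·(1.330000 - 1.990000)/(-6.020993 - (6.532392)) = 1.646556; f(u_2) = -1.799675
u_3 = 1.646556 - (-1.799675)·(1.646556 - 1.330000)/(-1.799675 - (-6.020993)) = 1.781514; f(u_3) = 0.922958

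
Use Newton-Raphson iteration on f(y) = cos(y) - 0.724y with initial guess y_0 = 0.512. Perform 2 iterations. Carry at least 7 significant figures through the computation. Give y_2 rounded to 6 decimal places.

0.880425

Newton update: y ← y − f(y)/f'(y).
f'(y) = -sin(y) - 0.724
y_0 = 0.512000: f = 0.501078, f' = -1.213922 → y_1 = 0.512000 - (0.501078)/(-1.213922) = 0.924777
y_1 = 0.924777: f = -0.067525, f' = -1.522486 → y_2 = 0.924777 - (-0.067525)/(-1.522486) = 0.880425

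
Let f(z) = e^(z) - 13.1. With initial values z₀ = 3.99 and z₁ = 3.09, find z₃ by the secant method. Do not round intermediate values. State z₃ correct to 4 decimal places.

f(z_0) = 40.954889, f(z_1) = 8.877078
z_2 = 3.090000 - (8.877078)·(3.090000 - 3.990000)/(8.877078 - (40.954889)) = 2.840938; f(z_2) = 4.031824
z_3 = 2.840938 - (4.031824)·(2.840938 - 3.090000)/(4.031824 - (8.877078)) = 2.633689; f(z_3) = 0.825039

2.6337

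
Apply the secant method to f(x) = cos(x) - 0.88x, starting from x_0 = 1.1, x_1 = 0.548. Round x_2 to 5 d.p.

f(x_0) = -0.514404, f(x_1) = 0.371328
x_2 = 0.548000 - (0.371328)·(0.548000 - 1.100000)/(0.371328 - (-0.514404)) = 0.779417; f(x_2) = 0.025437

0.77942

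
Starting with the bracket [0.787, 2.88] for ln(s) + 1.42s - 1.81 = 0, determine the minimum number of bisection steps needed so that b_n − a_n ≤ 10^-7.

25

Initial width b − a = 2.88 − 0.787 = 2.093000.
After n steps the width is (b−a)/2^n; need (b−a)/2^n ≤ 10^-7.
So n ≥ log₂(2.093000/10^-7) = log₂(20930000.0000) ≈ 24.3191.
Hence n = 25.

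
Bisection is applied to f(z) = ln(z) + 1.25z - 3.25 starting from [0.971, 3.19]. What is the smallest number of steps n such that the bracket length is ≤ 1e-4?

Initial width b − a = 3.19 − 0.971 = 2.219000.
After n steps the width is (b−a)/2^n; need (b−a)/2^n ≤ 1e-4.
So n ≥ log₂(2.219000/1e-4) = log₂(22190.0000) ≈ 14.4376.
Hence n = 15.

15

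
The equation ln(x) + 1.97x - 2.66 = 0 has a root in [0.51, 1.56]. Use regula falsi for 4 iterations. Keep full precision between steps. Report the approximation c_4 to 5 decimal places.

1.24083

False-position update: c = (a·f(b) − b·f(a))/(f(b) − f(a)); replace the endpoint whose sign matches f(c).
f(0.510000) = -2.328645, f(1.560000) = 0.857886
step 1: c = 1.277316, f(c) = 0.101074 > 0 → new bracket [0.510000, 1.277316]
step 2: c = 1.245397, f(c) = 0.012885 > 0 → new bracket [0.510000, 1.245397]
step 3: c = 1.241350, f(c) = 0.001658 > 0 → new bracket [0.510000, 1.241350]
step 4: c = 1.240829, f(c) = 0.000214 > 0 → new bracket [0.510000, 1.240829]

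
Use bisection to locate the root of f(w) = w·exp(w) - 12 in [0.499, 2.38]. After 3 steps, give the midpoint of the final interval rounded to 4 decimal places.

1.7922

f(0.499000) = -11.178110, f(2.380000) = 13.715669 (opposite signs)
step 1: m = 1.439500, f(m) = -5.927345 < 0 → root in [1.439500, 2.380000]
step 2: m = 1.909750, f(m) = 0.893488 > 0 → root in [1.439500, 1.909750]
step 3: m = 1.674625, f(m) = -3.062872 < 0 → root in [1.674625, 1.909750]
Midpoint of [1.674625, 1.909750] = 1.792187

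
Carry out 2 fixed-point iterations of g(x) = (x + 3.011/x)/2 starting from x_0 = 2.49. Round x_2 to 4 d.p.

x_1 = g(2.490000) = 1.849618
x_2 = g(1.849618) = 1.738761

1.7388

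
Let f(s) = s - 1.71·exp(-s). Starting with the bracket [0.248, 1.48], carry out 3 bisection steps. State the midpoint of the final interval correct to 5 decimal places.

0.78700

f(0.248000) = -1.086416, f(1.480000) = 1.090740 (opposite signs)
step 1: m = 0.864000, f(m) = 0.143281 > 0 → root in [0.248000, 0.864000]
step 2: m = 0.556000, f(m) = -0.424682 < 0 → root in [0.556000, 0.864000]
step 3: m = 0.710000, f(m) = -0.130712 < 0 → root in [0.710000, 0.864000]
Midpoint of [0.710000, 0.864000] = 0.787000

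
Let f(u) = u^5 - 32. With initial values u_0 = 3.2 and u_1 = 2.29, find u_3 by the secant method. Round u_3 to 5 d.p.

2.04344

Secant update: u_(k+1) = u_k − f(u_k)·(u_k − u_(k-1))/(f(u_k) − f(u_(k-1))).
f(u_0) = 303.544320, f(u_1) = 30.976339
u_2 = 2.290000 - (30.976339)·(2.290000 - 3.200000)/(30.976339 - (303.544320)) = 2.186582; f(u_2) = 17.983737
u_3 = 2.186582 - (17.983737)·(2.186582 - 2.290000)/(17.983737 - (30.976339)) = 2.043435; f(u_3) = 3.629083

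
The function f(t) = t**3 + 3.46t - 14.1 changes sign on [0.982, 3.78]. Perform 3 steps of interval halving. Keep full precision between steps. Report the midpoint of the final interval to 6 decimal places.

f(0.982000) = -9.755314, f(3.780000) = 52.988952 (opposite signs)
step 1: m = 2.381000, f(m) = 7.636532 > 0 → root in [0.982000, 2.381000]
step 2: m = 1.681500, f(m) = -3.527666 < 0 → root in [1.681500, 2.381000]
step 3: m = 2.031250, f(m) = 1.309015 > 0 → root in [1.681500, 2.031250]
Midpoint of [1.681500, 2.031250] = 1.856375

1.856375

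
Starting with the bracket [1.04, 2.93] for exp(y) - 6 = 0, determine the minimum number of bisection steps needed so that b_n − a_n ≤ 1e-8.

Initial width b − a = 2.93 − 1.04 = 1.890000.
After n steps the width is (b−a)/2^n; need (b−a)/2^n ≤ 1e-8.
So n ≥ log₂(1.890000/1e-8) = log₂(189000000.0000) ≈ 27.4938.
Hence n = 28.

28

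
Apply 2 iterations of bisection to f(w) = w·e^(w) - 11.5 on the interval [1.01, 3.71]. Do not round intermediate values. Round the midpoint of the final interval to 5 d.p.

f(1.010000) = -8.726943, f(3.710000) = 140.067622 (opposite signs)
step 1: m = 2.360000, f(m) = 13.494645 > 0 → root in [1.010000, 2.360000]
step 2: m = 1.685000, f(m) = -2.413720 < 0 → root in [1.685000, 2.360000]
Midpoint of [1.685000, 2.360000] = 2.022500

2.02250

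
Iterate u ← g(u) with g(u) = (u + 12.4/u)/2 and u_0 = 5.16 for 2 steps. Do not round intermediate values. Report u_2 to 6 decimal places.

3.530314

u_1 = g(5.160000) = 3.781550
u_2 = g(3.781550) = 3.530314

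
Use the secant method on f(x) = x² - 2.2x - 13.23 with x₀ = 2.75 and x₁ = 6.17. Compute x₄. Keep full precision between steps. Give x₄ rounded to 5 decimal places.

4.90347

f(x_0) = -11.717500, f(x_1) = 11.264900
x_2 = 6.170000 - (11.264900)·(6.170000 - 2.750000)/(11.264900 - (-11.717500)) = 4.493676; f(x_2) = -2.922966
x_3 = 4.493676 - (-2.922966)·(4.493676 - 6.170000)/(-2.922966 - (11.264900)) = 4.839030; f(x_3) = -0.459656
x_4 = 4.839030 - (-0.459656)·(4.839030 - 4.493676)/(-0.459656 - (-2.922966)) = 4.903473; f(x_4) = 0.026409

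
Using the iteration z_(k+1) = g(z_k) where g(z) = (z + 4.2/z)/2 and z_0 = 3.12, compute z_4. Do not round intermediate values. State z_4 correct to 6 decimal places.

z_1 = g(3.120000) = 2.233077
z_2 = g(2.233077) = 2.056945
z_3 = g(2.056945) = 2.049404
z_4 = g(2.049404) = 2.049390

2.049390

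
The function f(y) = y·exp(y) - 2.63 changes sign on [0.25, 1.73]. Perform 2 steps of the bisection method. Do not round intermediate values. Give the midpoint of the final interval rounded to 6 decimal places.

f(0.250000) = -2.308994, f(1.730000) = 7.128331 (opposite signs)
step 1: m = 0.990000, f(m) = 0.034322 > 0 → root in [0.250000, 0.990000]
step 2: m = 0.620000, f(m) = -1.477465 < 0 → root in [0.620000, 0.990000]
Midpoint of [0.620000, 0.990000] = 0.805000

0.805000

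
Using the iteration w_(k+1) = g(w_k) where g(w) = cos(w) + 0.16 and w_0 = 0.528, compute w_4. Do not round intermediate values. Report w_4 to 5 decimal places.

0.75180

w_1 = g(0.528000) = 1.023816
w_2 = g(1.023816) = 0.680110
w_3 = g(0.680110) = 0.937503
w_4 = g(0.937503) = 0.751802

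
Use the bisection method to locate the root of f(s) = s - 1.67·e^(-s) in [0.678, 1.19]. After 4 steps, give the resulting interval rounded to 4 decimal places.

f(0.678000) = -0.169744, f(1.190000) = 0.681950 (opposite signs)
step 1: m = 0.934000, f(m) = 0.277726 > 0 → root in [0.678000, 0.934000]
step 2: m = 0.806000, f(m) = 0.060109 > 0 → root in [0.678000, 0.806000]
step 3: m = 0.742000, f(m) = -0.053188 < 0 → root in [0.742000, 0.806000]
step 4: m = 0.774000, f(m) = 0.003855 > 0 → root in [0.742000, 0.774000]

[0.7420, 0.7740]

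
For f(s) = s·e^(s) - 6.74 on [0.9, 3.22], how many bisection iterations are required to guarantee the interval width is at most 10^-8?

28

Initial width b − a = 3.22 − 0.9 = 2.320000.
After n steps the width is (b−a)/2^n; need (b−a)/2^n ≤ 10^-8.
So n ≥ log₂(2.320000/10^-8) = log₂(232000000.0000) ≈ 27.7895.
Hence n = 28.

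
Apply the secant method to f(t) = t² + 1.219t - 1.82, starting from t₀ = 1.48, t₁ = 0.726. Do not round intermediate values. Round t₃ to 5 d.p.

f(t_0) = 2.174520, f(t_1) = -0.407930
t_2 = 0.726000 - (-0.407930)·(0.726000 - 1.480000)/(-0.407930 - (2.174520)) = 0.845104; f(t_2) = -0.075618
t_3 = 0.845104 - (-0.075618)·(0.845104 - 0.726000)/(-0.075618 - (-0.407930)) = 0.872206; f(t_3) = 0.003963

0.87221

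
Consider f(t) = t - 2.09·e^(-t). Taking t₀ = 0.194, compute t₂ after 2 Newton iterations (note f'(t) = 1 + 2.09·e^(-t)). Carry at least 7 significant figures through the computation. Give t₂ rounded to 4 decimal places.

t_0 = 0.194000: f = -1.527445, f' = 2.721445 → t_1 = 0.194000 - (-1.527445)/(2.721445) = 0.755262
t_1 = 0.755262: f = -0.226802, f' = 1.982064 → t_2 = 0.755262 - (-0.226802)/(1.982064) = 0.869690

0.8697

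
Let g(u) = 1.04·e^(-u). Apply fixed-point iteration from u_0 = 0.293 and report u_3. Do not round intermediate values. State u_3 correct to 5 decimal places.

0.64436

u_1 = g(0.293000) = 0.775863
u_2 = g(0.775863) = 0.478719
u_3 = g(0.478719) = 0.644360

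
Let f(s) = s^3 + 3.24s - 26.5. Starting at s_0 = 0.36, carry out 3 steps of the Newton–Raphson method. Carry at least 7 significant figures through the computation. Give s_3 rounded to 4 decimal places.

3.5063

f'(s) = 3s^2 + 3.24
s_0 = 0.360000: f = -25.286944, f' = 3.628800 → s_1 = 0.360000 - (-25.286944)/(3.628800) = 7.328404
s_1 = 7.328404: f = 390.819648, f' = 164.356510 → s_2 = 7.328404 - (390.819648)/(164.356510) = 4.950526
s_2 = 4.950526: f = 110.865777, f' = 76.763134 → s_3 = 4.950526 - (110.865777)/(76.763134) = 3.506268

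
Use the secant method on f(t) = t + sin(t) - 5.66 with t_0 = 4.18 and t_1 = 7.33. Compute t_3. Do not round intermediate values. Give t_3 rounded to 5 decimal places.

f(t_0) = -2.341597, f(t_1) = 2.535834
t_2 = 7.330000 - (2.535834)·(7.330000 - 4.180000)/(2.535834 - (-2.341597)) = 5.692278; f(t_2) = -0.524837
t_3 = 5.692278 - (-0.524837)·(5.692278 - 7.330000)/(-0.524837 - (2.535834)) = 5.973111; f(t_3) = 0.007981

5.97311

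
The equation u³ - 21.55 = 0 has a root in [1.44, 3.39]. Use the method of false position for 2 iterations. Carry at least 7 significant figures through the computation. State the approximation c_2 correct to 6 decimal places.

2.714469

f(1.440000) = -18.564016, f(3.390000) = 17.408219
step 1: c = 2.446327, f(c) = -6.909918 < 0 → new bracket [2.446327, 3.390000]
step 2: c = 2.714469, f(c) = -1.548874 < 0 → new bracket [2.714469, 3.390000]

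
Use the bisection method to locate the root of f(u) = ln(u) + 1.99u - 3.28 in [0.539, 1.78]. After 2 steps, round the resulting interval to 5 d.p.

[1.15950, 1.46975]

f(0.539000) = -2.825430, f(1.780000) = 0.838813 (opposite signs)
step 1: m = 1.159500, f(m) = -0.824606 < 0 → root in [1.159500, 1.780000]
step 2: m = 1.469750, f(m) = 0.029895 > 0 → root in [1.159500, 1.469750]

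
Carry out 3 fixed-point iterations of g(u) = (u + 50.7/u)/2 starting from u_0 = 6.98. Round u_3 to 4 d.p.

7.1204

u_1 = g(6.980000) = 7.121805
u_2 = g(7.121805) = 7.120393
u_3 = g(7.120393) = 7.120393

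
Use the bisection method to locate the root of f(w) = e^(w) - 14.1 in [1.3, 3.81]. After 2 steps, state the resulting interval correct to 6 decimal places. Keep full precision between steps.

[2.555000, 3.182500]

f(1.300000) = -10.430703, f(3.810000) = 31.050439 (opposite signs)
step 1: m = 2.555000, f(m) = -1.228700 < 0 → root in [2.555000, 3.810000]
step 2: m = 3.182500, f(m) = 10.006946 > 0 → root in [2.555000, 3.182500]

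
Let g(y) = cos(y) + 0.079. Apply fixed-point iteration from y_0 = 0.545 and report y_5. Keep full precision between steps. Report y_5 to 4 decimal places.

0.8235

y_1 = g(0.545000) = 0.934127
y_2 = g(0.934127) = 0.673520
y_3 = g(0.673520) = 0.860631
y_4 = g(0.860631) = 0.730959
y_5 = g(0.730959) = 0.823534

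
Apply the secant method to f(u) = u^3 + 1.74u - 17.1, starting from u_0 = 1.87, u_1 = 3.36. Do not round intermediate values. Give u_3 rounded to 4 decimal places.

2.3007

Secant update: u_(k+1) = u_k − f(u_k)·(u_k − u_(k-1))/(f(u_k) − f(u_(k-1))).
f(u_0) = -7.306997, f(u_1) = 26.679456
u_2 = 3.360000 - (26.679456)·(3.360000 - 1.870000)/(26.679456 - (-7.306997)) = 2.190346; f(u_2) = -2.780359
u_3 = 2.190346 - (-2.780359)·(2.190346 - 3.360000)/(-2.780359 - (26.679456)) = 2.300736; f(u_3) = -0.918041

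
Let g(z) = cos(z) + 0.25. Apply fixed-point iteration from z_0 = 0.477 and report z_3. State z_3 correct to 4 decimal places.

z_1 = g(0.477000) = 1.138376
z_2 = g(1.138376) = 0.669069
z_3 = g(0.669069) = 1.034399

1.0344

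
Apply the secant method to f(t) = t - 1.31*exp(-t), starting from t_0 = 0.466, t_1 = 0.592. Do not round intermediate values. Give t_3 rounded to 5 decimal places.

f(t_0) = -0.356035, f(t_1) = -0.132718
t_2 = 0.592000 - (-0.132718)·(0.592000 - 0.466000)/(-0.132718 - (-0.356035)) = 0.666882; f(t_2) = -0.005549
t_3 = 0.666882 - (-0.005549)·(0.666882 - 0.592000)/(-0.005549 - (-0.132718)) = 0.670150; f(t_3) = -0.000088

0.67015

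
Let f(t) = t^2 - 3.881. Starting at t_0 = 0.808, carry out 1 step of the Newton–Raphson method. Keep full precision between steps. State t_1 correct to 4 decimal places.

2.8056

f'(t) = 2t
t_0 = 0.808000: f = -3.228136, f' = 1.616000 → t_1 = 0.808000 - (-3.228136)/(1.616000) = 2.805609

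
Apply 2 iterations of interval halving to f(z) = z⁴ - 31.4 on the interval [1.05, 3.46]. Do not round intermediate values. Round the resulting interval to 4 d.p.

[2.2550, 2.8575]

f(1.050000) = -30.184494, f(3.460000) = 111.919207 (opposite signs)
step 1: m = 2.255000, f(m) = -5.542521 < 0 → root in [2.255000, 3.460000]
step 2: m = 2.857500, f(m) = 35.272226 > 0 → root in [2.255000, 2.857500]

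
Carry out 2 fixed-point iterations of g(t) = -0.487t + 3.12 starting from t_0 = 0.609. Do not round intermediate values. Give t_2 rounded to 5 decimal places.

t_1 = g(0.609000) = 2.823417
t_2 = g(2.823417) = 1.744996

1.74500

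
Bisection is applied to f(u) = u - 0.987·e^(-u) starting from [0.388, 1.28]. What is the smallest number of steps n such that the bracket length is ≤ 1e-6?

Initial width b − a = 1.28 − 0.388 = 0.892000.
After n steps the width is (b−a)/2^n; need (b−a)/2^n ≤ 1e-6.
So n ≥ log₂(0.892000/1e-6) = log₂(892000.0000) ≈ 19.7667.
Hence n = 20.

20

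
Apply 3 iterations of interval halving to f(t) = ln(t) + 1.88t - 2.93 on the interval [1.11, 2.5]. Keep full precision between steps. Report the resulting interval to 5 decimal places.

[1.28375, 1.45750]

f(1.110000) = -0.738840, f(2.500000) = 2.686291 (opposite signs)
step 1: m = 1.805000, f(m) = 1.053961 > 0 → root in [1.110000, 1.805000]
step 2: m = 1.457500, f(m) = 0.186823 > 0 → root in [1.110000, 1.457500]
step 3: m = 1.283750, f(m) = -0.266765 < 0 → root in [1.283750, 1.457500]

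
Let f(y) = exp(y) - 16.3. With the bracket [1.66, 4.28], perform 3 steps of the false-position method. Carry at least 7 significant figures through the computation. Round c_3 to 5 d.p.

2.54485

f(1.660000) = -11.040689, f(4.280000) = 55.940440
step 1: c = 2.091862, f(c) = -8.200017 < 0 → new bracket [2.091862, 4.280000]
step 2: c = 2.371604, f(c) = -5.585437 < 0 → new bracket [2.371604, 4.280000]
step 3: c = 2.544852, f(c) = -3.558662 < 0 → new bracket [2.544852, 4.280000]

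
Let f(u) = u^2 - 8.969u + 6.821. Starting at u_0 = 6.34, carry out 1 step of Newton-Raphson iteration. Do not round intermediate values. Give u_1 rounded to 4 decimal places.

8.9934

Newton update: u ← u − f(u)/f'(u).
f'(u) = 2u - 8.969
u_0 = 6.340000: f = -9.846860, f' = 3.711000 → u_1 = 6.340000 - (-9.846860)/(3.711000) = 8.993425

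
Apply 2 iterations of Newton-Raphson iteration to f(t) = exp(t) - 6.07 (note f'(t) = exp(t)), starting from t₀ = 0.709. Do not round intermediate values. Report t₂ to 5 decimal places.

2.10573

Newton update: t ← t − f(t)/f'(t).
t_0 = 0.709000: f = -4.038042, f' = 2.031958 → t_1 = 0.709000 - (-4.038042)/(2.031958) = 2.696266
t_1 = 2.696266: f = 8.754275, f' = 14.824275 → t_2 = 2.696266 - (8.754275)/(14.824275) = 2.105730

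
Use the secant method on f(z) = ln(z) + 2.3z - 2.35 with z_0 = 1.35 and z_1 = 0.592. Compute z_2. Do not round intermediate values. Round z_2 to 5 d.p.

1.03853

f(z_0) = 1.055105, f(z_1) = -1.512649
z_2 = 0.592000 - (-1.512649)·(0.592000 - 1.350000)/(-1.512649 - (1.055105)) = 1.038533; f(z_2) = 0.076436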